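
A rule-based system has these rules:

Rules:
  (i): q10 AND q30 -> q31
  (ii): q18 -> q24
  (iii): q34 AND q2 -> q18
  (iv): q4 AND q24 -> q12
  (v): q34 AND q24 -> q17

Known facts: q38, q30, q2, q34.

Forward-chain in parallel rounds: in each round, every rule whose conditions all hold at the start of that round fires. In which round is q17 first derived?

[1] (iii) [q34 AND q2 -> q18]. ⇒ new: q18.
[2] (ii) [q18 -> q24]. ⇒ new: q24.
[3] (v) [q34 AND q24 -> q17]. ⇒ new: q17.
q17 first appears in round 3.

3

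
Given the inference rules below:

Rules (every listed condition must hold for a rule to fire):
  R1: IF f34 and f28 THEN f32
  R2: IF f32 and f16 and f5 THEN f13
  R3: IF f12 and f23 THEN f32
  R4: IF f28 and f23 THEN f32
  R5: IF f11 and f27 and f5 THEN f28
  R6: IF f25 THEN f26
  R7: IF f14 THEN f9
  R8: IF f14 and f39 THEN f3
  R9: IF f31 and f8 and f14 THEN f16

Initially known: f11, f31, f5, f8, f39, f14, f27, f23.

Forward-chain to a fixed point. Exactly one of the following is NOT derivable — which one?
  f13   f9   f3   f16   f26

Round 1 fires R5, R7, R8, R9, giving f28, f9, f3, f16.
Round 2 fires R4, giving f32.
Round 3 fires R2, giving f13.
Derived: f13 (round 3), f16 (round 1), f9 (round 1), f3 (round 1). f26 never appears in any round.

f26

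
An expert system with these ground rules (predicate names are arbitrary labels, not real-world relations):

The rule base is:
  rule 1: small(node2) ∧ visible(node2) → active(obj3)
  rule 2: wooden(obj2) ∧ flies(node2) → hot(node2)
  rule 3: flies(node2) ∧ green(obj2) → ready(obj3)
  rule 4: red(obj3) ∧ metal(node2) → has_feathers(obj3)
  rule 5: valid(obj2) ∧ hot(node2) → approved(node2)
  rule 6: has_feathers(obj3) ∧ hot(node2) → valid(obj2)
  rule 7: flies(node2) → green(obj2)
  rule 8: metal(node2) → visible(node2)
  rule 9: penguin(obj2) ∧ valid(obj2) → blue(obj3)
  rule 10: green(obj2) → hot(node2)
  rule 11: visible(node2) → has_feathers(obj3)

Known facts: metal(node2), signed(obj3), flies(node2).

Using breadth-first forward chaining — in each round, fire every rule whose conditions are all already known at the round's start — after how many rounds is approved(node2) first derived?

[1] rule 7 [flies(node2) → green(obj2)]; rule 8 [metal(node2) → visible(node2)]. ⇒ new: green(obj2), visible(node2).
[2] rule 3 [flies(node2) ∧ green(obj2) → ready(obj3)]; rule 10 [green(obj2) → hot(node2)]; rule 11 [visible(node2) → has_feathers(obj3)]. ⇒ new: ready(obj3), hot(node2), has_feathers(obj3).
[3] rule 6 [has_feathers(obj3) ∧ hot(node2) → valid(obj2)]. ⇒ new: valid(obj2).
[4] rule 5 [valid(obj2) ∧ hot(node2) → approved(node2)]. ⇒ new: approved(node2).
approved(node2) first appears in round 4.

4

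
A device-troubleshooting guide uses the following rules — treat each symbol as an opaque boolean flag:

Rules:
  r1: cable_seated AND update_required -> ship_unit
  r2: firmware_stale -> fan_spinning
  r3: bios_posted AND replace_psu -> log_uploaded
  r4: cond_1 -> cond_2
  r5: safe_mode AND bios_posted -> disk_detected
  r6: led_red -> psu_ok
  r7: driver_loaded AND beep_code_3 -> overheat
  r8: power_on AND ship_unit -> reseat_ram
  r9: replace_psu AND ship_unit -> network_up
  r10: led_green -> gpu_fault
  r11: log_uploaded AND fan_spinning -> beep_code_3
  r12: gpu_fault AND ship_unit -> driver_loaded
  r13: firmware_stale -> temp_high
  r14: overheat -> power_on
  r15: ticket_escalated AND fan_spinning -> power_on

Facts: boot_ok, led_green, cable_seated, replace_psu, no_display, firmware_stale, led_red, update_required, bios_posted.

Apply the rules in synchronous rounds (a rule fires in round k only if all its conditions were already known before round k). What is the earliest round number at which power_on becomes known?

4

Round 1 — r1, r2, r3, r6, r10, r13, derive ship_unit, fan_spinning, log_uploaded, psu_ok, gpu_fault, temp_high.
Round 2 — r9, r11, r12, derive network_up, beep_code_3, driver_loaded.
Round 3 — r7, derive overheat.
Round 4 — r14, derive power_on.
power_on first appears in round 4.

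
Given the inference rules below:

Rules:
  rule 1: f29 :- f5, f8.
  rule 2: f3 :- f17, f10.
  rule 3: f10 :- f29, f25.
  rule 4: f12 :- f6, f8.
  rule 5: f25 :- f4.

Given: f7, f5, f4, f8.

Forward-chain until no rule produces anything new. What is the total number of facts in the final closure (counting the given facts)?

7

Round 1: rule 1 [f29 :- f5, f8.]; rule 5 [f25 :- f4.]. New: f29, f25.
Round 2: rule 3 [f10 :- f29, f25.]. New: f10.
Closure: {f10, f25, f29, f4, f5, f7, f8} — 7 facts.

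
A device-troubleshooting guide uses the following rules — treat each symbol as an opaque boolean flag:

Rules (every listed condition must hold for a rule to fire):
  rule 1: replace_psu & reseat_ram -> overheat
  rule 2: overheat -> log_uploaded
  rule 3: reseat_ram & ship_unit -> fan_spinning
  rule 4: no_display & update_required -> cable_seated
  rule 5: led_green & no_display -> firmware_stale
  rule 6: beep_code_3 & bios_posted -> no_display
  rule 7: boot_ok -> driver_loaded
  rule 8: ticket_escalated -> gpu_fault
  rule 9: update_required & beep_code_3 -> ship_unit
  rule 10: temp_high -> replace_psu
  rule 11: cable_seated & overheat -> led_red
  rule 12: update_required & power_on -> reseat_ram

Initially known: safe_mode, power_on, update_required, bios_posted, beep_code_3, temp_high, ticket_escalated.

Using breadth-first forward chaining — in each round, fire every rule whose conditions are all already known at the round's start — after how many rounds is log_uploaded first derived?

Round 1: rule 6 [beep_code_3 & bios_posted -> no_display]; rule 8 [ticket_escalated -> gpu_fault]; rule 9 [update_required & beep_code_3 -> ship_unit]; rule 10 [temp_high -> replace_psu]; rule 12 [update_required & power_on -> reseat_ram]. New: no_display, gpu_fault, ship_unit, replace_psu, reseat_ram.
Round 2: rule 1 [replace_psu & reseat_ram -> overheat]; rule 3 [reseat_ram & ship_unit -> fan_spinning]; rule 4 [no_display & update_required -> cable_seated]. New: overheat, fan_spinning, cable_seated.
Round 3: rule 2 [overheat -> log_uploaded]; rule 11 [cable_seated & overheat -> led_red]. New: log_uploaded, led_red.
log_uploaded first appears in round 3.

3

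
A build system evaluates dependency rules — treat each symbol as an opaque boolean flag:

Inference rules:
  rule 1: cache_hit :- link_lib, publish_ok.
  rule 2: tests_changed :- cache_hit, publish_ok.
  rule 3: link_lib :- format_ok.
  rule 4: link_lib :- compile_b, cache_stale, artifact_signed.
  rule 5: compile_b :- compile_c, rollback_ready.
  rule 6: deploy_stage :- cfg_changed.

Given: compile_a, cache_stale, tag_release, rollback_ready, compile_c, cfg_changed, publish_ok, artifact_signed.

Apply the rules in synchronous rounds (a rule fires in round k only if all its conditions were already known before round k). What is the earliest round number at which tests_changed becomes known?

Round 1 fires rule 5, rule 6, giving compile_b, deploy_stage.
Round 2 fires rule 4, giving link_lib.
Round 3 fires rule 1, giving cache_hit.
Round 4 fires rule 2, giving tests_changed.
tests_changed first appears in round 4.

4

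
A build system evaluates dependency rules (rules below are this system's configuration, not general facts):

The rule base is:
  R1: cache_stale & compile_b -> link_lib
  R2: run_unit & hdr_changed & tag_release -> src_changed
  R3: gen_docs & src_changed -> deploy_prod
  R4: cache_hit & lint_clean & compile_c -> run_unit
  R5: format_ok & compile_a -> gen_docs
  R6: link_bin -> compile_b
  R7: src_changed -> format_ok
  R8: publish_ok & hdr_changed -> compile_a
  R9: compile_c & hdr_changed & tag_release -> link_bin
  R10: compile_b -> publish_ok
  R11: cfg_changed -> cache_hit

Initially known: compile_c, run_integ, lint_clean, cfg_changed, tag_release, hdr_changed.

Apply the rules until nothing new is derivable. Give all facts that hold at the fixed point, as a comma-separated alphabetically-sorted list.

cache_hit, cfg_changed, compile_a, compile_b, compile_c, deploy_prod, format_ok, gen_docs, hdr_changed, link_bin, lint_clean, publish_ok, run_integ, run_unit, src_changed, tag_release

Round 1 fires R9, R11, giving link_bin, cache_hit.
Round 2 fires R4, R6, giving run_unit, compile_b.
Round 3 fires R2, R10, giving src_changed, publish_ok.
Round 4 fires R7, R8, giving format_ok, compile_a.
Round 5 fires R5, giving gen_docs.
Round 6 fires R3, giving deploy_prod.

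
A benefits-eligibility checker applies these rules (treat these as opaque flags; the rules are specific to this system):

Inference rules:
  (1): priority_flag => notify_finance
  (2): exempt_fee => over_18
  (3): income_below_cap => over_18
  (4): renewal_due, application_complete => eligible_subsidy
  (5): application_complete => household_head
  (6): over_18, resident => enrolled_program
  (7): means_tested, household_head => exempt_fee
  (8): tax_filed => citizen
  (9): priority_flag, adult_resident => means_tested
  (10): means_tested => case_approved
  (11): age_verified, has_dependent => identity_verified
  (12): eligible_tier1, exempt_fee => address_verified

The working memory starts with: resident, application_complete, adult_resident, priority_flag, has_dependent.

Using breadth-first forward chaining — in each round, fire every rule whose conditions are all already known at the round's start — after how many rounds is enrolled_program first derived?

4

Round 1: (1) [priority_flag => notify_finance]; (5) [application_complete => household_head]; (9) [priority_flag, adult_resident => means_tested]. Adds notify_finance, household_head, means_tested.
Round 2: (7) [means_tested, household_head => exempt_fee]; (10) [means_tested => case_approved]. Adds exempt_fee, case_approved.
Round 3: (2) [exempt_fee => over_18]. Adds over_18.
Round 4: (6) [over_18, resident => enrolled_program]. Adds enrolled_program.
enrolled_program first appears in round 4.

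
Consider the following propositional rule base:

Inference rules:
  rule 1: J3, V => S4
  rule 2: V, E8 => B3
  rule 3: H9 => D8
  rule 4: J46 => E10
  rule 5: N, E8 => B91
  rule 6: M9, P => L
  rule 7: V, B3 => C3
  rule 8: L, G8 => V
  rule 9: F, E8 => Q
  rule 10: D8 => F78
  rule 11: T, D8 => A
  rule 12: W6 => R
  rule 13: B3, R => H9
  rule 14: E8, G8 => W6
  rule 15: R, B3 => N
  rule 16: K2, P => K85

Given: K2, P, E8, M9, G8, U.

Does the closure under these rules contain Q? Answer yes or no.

no

Round 1: rule 6 [M9, P => L]; rule 14 [E8, G8 => W6]; rule 16 [K2, P => K85]. New: L, W6, K85.
Round 2: rule 8 [L, G8 => V]; rule 12 [W6 => R]. New: V, R.
Round 3: rule 2 [V, E8 => B3]. New: B3.
Round 4: rule 7 [V, B3 => C3]; rule 13 [B3, R => H9]; rule 15 [R, B3 => N]. New: C3, H9, N.
Round 5: rule 3 [H9 => D8]; rule 5 [N, E8 => B91]. New: D8, B91.
Round 6: rule 10 [D8 => F78]. New: F78.
Fixed point reached. Q is concluded only by rule 9; rule 9 needs F (never derived).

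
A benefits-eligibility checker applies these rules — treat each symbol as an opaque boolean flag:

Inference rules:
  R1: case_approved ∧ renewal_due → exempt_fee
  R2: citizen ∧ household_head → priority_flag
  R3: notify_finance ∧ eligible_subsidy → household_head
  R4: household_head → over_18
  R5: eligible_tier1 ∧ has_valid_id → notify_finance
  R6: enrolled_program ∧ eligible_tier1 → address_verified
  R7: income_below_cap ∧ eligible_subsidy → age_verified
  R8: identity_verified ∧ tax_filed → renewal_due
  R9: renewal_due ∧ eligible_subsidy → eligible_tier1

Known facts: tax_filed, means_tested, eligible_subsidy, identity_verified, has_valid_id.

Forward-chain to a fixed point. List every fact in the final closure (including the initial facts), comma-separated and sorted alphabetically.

Round 1: R8 [identity_verified ∧ tax_filed → renewal_due]. New: renewal_due.
Round 2: R9 [renewal_due ∧ eligible_subsidy → eligible_tier1]. New: eligible_tier1.
Round 3: R5 [eligible_tier1 ∧ has_valid_id → notify_finance]. New: notify_finance.
Round 4: R3 [notify_finance ∧ eligible_subsidy → household_head]. New: household_head.
Round 5: R4 [household_head → over_18]. New: over_18.

eligible_subsidy, eligible_tier1, has_valid_id, household_head, identity_verified, means_tested, notify_finance, over_18, renewal_due, tax_filed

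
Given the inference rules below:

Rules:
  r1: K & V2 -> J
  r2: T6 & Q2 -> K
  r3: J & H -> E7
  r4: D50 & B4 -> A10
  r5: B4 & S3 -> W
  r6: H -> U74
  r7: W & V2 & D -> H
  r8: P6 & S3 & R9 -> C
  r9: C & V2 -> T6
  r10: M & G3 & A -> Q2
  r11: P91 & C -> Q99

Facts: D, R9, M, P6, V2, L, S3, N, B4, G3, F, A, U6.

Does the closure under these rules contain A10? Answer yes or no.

no

Round 1 fires r5, r8, r10, giving W, C, Q2.
Round 2 fires r7, r9, giving H, T6.
Round 3 fires r2, r6, giving K, U74.
Round 4 fires r1, giving J.
Round 5 fires r3, giving E7.
Fixed point reached. A10 is concluded only by r4; r4 needs D50 (never derived).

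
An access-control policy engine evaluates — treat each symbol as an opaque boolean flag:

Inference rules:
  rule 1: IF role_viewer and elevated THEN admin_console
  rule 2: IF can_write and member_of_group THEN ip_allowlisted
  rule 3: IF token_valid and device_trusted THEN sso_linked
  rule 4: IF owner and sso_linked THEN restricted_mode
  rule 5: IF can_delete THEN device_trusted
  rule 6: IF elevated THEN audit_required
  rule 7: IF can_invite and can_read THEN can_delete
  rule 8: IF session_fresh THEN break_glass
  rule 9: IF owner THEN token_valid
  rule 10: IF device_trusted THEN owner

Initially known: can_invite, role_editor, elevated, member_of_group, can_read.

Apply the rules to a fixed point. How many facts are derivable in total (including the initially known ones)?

[1] rule 6 [IF elevated THEN audit_required]; rule 7 [IF can_invite and can_read THEN can_delete]. ⇒ new: audit_required, can_delete.
[2] rule 5 [IF can_delete THEN device_trusted]. ⇒ new: device_trusted.
[3] rule 10 [IF device_trusted THEN owner]. ⇒ new: owner.
[4] rule 9 [IF owner THEN token_valid]. ⇒ new: token_valid.
[5] rule 3 [IF token_valid and device_trusted THEN sso_linked]. ⇒ new: sso_linked.
[6] rule 4 [IF owner and sso_linked THEN restricted_mode]. ⇒ new: restricted_mode.
Closure: {audit_required, can_delete, can_invite, can_read, device_trusted, elevated, member_of_group, owner, restricted_mode, role_editor, sso_linked, token_valid} — 12 facts.

12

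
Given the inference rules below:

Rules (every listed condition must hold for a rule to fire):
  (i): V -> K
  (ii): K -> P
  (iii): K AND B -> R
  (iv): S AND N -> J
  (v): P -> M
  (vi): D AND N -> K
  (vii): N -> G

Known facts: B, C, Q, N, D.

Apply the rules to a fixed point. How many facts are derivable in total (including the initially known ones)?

[1] (vi) [D AND N -> K]; (vii) [N -> G]. ⇒ new: K, G.
[2] (ii) [K -> P]; (iii) [K AND B -> R]. ⇒ new: P, R.
[3] (v) [P -> M]. ⇒ new: M.
Closure: {B, C, D, G, K, M, N, P, Q, R} — 10 facts.

10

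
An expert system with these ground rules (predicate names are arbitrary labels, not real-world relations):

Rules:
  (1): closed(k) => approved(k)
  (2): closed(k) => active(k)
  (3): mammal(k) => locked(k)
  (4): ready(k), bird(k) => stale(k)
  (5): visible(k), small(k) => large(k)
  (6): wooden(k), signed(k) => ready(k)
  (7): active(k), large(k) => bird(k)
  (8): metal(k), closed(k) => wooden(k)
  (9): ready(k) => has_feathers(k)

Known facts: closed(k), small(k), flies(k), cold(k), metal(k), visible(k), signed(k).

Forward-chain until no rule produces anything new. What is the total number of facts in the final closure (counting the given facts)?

15

Round 1: (1) [closed(k) => approved(k)]; (2) [closed(k) => active(k)]; (5) [visible(k), small(k) => large(k)]; (8) [metal(k), closed(k) => wooden(k)]. Adds approved(k), active(k), large(k), wooden(k).
Round 2: (6) [wooden(k), signed(k) => ready(k)]; (7) [active(k), large(k) => bird(k)]. Adds ready(k), bird(k).
Round 3: (4) [ready(k), bird(k) => stale(k)]; (9) [ready(k) => has_feathers(k)]. Adds stale(k), has_feathers(k).
Closure: {active(k), approved(k), bird(k), closed(k), cold(k), flies(k), has_feathers(k), large(k), metal(k), ready(k), signed(k), small(k), stale(k), visible(k), wooden(k)} — 15 facts.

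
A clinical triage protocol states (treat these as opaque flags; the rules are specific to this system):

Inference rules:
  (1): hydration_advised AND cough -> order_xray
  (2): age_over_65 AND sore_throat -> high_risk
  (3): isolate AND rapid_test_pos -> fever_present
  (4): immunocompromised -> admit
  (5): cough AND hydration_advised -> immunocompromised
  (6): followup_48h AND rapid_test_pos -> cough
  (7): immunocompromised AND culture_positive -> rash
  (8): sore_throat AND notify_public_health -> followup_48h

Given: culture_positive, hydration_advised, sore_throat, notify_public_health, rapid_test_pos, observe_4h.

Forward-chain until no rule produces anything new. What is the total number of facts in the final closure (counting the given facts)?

12

Round 1: (8) [sore_throat AND notify_public_health -> followup_48h]. Adds followup_48h.
Round 2: (6) [followup_48h AND rapid_test_pos -> cough]. Adds cough.
Round 3: (1) [hydration_advised AND cough -> order_xray]; (5) [cough AND hydration_advised -> immunocompromised]. Adds order_xray, immunocompromised.
Round 4: (4) [immunocompromised -> admit]; (7) [immunocompromised AND culture_positive -> rash]. Adds admit, rash.
Closure: {admit, cough, culture_positive, followup_48h, hydration_advised, immunocompromised, notify_public_health, observe_4h, order_xray, rapid_test_pos, rash, sore_throat} — 12 facts.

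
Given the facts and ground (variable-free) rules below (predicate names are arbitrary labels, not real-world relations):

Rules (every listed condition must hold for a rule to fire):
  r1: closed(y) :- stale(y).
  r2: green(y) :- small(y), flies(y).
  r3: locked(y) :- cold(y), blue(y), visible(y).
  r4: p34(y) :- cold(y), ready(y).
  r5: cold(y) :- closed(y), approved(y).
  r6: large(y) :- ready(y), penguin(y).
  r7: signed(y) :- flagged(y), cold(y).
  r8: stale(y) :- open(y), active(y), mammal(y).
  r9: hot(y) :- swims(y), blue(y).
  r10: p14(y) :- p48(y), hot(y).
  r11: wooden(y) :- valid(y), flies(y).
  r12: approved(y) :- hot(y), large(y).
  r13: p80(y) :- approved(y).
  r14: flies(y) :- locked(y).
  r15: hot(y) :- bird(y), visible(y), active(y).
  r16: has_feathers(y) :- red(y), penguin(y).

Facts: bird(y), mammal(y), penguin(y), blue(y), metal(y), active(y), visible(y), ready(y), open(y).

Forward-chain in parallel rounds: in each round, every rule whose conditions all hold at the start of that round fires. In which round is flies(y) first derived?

5

Round 1 fires r6, r8, r15, giving large(y), stale(y), hot(y).
Round 2 fires r1, r12, giving closed(y), approved(y).
Round 3 fires r5, r13, giving cold(y), p80(y).
Round 4 fires r3, r4, giving locked(y), p34(y).
Round 5 fires r14, giving flies(y).
flies(y) first appears in round 5.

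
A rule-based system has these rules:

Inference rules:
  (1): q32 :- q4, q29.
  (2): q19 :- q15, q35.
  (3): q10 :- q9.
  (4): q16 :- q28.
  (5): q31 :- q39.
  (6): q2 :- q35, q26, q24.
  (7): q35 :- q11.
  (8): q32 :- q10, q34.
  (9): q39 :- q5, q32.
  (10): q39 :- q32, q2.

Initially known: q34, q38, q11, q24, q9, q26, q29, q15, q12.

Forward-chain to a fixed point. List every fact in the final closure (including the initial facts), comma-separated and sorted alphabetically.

q10, q11, q12, q15, q19, q2, q24, q26, q29, q31, q32, q34, q35, q38, q39, q9

Round 1 — (3), (7), derive q10, q35.
Round 2 — (2), (6), (8), derive q19, q2, q32.
Round 3 — (10), derive q39.
Round 4 — (5), derive q31.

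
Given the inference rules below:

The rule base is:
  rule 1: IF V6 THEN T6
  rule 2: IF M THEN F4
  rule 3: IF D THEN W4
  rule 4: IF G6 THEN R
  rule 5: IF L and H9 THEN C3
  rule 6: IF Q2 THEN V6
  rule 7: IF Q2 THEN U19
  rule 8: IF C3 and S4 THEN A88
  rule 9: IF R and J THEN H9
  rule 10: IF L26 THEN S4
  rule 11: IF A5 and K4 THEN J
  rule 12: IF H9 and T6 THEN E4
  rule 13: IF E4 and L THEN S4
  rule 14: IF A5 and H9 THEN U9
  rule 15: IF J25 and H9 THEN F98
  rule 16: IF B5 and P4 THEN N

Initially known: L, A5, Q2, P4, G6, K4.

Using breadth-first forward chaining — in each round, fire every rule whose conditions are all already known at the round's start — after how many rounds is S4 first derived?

4

Round 1: rule 4 [IF G6 THEN R]; rule 6 [IF Q2 THEN V6]; rule 7 [IF Q2 THEN U19]; rule 11 [IF A5 and K4 THEN J]. New: R, V6, U19, J.
Round 2: rule 1 [IF V6 THEN T6]; rule 9 [IF R and J THEN H9]. New: T6, H9.
Round 3: rule 5 [IF L and H9 THEN C3]; rule 12 [IF H9 and T6 THEN E4]; rule 14 [IF A5 and H9 THEN U9]. New: C3, E4, U9.
Round 4: rule 13 [IF E4 and L THEN S4]. New: S4.
S4 first appears in round 4.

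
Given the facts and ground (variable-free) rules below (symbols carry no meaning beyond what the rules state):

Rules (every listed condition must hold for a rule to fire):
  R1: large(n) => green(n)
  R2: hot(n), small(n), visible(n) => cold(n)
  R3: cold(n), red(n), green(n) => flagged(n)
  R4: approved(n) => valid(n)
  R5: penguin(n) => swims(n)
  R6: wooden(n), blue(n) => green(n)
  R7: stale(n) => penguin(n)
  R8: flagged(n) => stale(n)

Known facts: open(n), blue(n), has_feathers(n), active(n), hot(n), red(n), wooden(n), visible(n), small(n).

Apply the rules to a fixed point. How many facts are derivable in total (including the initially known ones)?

15

[1] R2 [hot(n), small(n), visible(n) => cold(n)]; R6 [wooden(n), blue(n) => green(n)]. ⇒ new: cold(n), green(n).
[2] R3 [cold(n), red(n), green(n) => flagged(n)]. ⇒ new: flagged(n).
[3] R8 [flagged(n) => stale(n)]. ⇒ new: stale(n).
[4] R7 [stale(n) => penguin(n)]. ⇒ new: penguin(n).
[5] R5 [penguin(n) => swims(n)]. ⇒ new: swims(n).
Closure: {active(n), blue(n), cold(n), flagged(n), green(n), has_feathers(n), hot(n), open(n), penguin(n), red(n), small(n), stale(n), swims(n), visible(n), wooden(n)} — 15 facts.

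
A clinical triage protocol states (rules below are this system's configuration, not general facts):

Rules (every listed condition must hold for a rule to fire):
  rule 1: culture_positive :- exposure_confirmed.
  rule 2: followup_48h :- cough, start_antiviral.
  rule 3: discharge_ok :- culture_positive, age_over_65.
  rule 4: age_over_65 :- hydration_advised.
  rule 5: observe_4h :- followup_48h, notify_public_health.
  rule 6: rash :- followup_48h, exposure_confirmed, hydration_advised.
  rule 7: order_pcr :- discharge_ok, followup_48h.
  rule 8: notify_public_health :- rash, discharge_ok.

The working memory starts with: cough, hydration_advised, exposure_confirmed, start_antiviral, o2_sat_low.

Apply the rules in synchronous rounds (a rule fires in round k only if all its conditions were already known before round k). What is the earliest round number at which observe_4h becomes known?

4

Round 1 — rule 1, rule 2, rule 4, derive culture_positive, followup_48h, age_over_65.
Round 2 — rule 3, rule 6, derive discharge_ok, rash.
Round 3 — rule 7, rule 8, derive order_pcr, notify_public_health.
Round 4 — rule 5, derive observe_4h.
observe_4h first appears in round 4.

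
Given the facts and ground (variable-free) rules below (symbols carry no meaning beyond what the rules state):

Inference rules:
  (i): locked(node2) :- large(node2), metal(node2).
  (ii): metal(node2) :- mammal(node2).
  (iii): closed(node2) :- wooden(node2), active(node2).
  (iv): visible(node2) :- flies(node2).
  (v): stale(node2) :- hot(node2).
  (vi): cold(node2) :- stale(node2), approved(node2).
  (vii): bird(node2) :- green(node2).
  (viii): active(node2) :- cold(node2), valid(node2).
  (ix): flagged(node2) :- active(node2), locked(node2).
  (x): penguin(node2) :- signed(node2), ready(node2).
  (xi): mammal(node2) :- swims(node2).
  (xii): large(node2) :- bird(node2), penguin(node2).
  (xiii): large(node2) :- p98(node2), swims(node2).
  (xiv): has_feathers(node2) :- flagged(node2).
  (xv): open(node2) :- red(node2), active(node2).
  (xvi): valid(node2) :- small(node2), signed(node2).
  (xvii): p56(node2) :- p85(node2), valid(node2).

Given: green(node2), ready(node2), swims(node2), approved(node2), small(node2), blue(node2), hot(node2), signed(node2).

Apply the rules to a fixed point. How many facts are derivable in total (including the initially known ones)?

20

[1] (v) [stale(node2) :- hot(node2).]; (vii) [bird(node2) :- green(node2).]; (x) [penguin(node2) :- signed(node2), ready(node2).]; (xi) [mammal(node2) :- swims(node2).]; (xvi) [valid(node2) :- small(node2), signed(node2).]. ⇒ new: stale(node2), bird(node2), penguin(node2), mammal(node2), valid(node2).
[2] (ii) [metal(node2) :- mammal(node2).]; (vi) [cold(node2) :- stale(node2), approved(node2).]; (xii) [large(node2) :- bird(node2), penguin(node2).]. ⇒ new: metal(node2), cold(node2), large(node2).
[3] (i) [locked(node2) :- large(node2), metal(node2).]; (viii) [active(node2) :- cold(node2), valid(node2).]. ⇒ new: locked(node2), active(node2).
[4] (ix) [flagged(node2) :- active(node2), locked(node2).]. ⇒ new: flagged(node2).
[5] (xiv) [has_feathers(node2) :- flagged(node2).]. ⇒ new: has_feathers(node2).
Closure: {active(node2), approved(node2), bird(node2), blue(node2), cold(node2), flagged(node2), green(node2), has_feathers(node2), hot(node2), large(node2), locked(node2), mammal(node2), metal(node2), penguin(node2), ready(node2), signed(node2), small(node2), stale(node2), swims(node2), valid(node2)} — 20 facts.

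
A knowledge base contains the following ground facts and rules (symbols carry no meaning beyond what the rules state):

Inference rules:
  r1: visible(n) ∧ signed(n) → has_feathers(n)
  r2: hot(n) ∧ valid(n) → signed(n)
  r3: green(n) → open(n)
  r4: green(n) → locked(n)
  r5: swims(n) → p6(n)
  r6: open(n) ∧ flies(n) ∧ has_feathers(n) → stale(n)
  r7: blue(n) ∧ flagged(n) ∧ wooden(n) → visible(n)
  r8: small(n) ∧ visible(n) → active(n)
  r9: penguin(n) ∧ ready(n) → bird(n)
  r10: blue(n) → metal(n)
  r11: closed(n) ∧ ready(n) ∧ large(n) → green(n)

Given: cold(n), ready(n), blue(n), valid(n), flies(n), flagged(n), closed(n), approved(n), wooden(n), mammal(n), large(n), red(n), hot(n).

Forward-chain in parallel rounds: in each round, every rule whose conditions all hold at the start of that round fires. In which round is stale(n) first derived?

Round 1 fires r2, r7, r10, r11, giving signed(n), visible(n), metal(n), green(n).
Round 2 fires r1, r3, r4, giving has_feathers(n), open(n), locked(n).
Round 3 fires r6, giving stale(n).
stale(n) first appears in round 3.

3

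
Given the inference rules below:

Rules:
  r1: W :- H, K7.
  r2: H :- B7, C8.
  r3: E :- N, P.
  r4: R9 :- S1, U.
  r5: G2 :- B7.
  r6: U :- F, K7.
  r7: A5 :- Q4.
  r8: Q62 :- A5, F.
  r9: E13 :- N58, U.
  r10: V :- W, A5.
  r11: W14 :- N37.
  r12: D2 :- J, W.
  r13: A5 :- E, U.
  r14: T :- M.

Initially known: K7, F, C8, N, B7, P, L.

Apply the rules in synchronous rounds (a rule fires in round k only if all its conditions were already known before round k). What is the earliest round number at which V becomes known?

[1] r2 [H :- B7, C8.]; r3 [E :- N, P.]; r5 [G2 :- B7.]; r6 [U :- F, K7.]. ⇒ new: H, E, G2, U.
[2] r1 [W :- H, K7.]; r13 [A5 :- E, U.]. ⇒ new: W, A5.
[3] r8 [Q62 :- A5, F.]; r10 [V :- W, A5.]. ⇒ new: Q62, V.
V first appears in round 3.

3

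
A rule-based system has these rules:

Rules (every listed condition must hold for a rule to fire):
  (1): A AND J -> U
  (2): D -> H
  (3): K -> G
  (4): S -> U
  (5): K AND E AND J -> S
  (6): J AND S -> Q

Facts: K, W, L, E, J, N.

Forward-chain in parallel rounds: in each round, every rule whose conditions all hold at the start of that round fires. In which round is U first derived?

Round 1 — (3), (5), derive G, S.
Round 2 — (4), (6), derive U, Q.
U first appears in round 2.

2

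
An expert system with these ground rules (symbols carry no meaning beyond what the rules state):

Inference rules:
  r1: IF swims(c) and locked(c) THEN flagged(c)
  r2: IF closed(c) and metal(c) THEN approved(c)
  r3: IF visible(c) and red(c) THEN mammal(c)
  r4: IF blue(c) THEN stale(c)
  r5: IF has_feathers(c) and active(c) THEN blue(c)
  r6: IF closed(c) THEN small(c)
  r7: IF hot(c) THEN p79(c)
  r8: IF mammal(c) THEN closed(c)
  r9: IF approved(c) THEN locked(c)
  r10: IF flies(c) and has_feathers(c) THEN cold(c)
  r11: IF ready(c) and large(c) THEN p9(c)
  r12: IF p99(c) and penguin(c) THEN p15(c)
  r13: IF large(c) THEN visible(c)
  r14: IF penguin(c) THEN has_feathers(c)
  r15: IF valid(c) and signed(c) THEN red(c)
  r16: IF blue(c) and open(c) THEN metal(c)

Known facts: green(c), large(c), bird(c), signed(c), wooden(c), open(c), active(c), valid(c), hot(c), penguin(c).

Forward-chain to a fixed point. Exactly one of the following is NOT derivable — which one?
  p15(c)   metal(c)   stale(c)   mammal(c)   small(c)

p15(c)

Round 1 — r7, r13, r14, r15, derive p79(c), visible(c), has_feathers(c), red(c).
Round 2 — r3, r5, derive mammal(c), blue(c).
Round 3 — r4, r8, r16, derive stale(c), closed(c), metal(c).
Round 4 — r2, r6, derive approved(c), small(c).
Round 5 — r9, derive locked(c).
Derived: small(c) (round 4), metal(c) (round 3), mammal(c) (round 2), stale(c) (round 3). p15(c) never appears in any round.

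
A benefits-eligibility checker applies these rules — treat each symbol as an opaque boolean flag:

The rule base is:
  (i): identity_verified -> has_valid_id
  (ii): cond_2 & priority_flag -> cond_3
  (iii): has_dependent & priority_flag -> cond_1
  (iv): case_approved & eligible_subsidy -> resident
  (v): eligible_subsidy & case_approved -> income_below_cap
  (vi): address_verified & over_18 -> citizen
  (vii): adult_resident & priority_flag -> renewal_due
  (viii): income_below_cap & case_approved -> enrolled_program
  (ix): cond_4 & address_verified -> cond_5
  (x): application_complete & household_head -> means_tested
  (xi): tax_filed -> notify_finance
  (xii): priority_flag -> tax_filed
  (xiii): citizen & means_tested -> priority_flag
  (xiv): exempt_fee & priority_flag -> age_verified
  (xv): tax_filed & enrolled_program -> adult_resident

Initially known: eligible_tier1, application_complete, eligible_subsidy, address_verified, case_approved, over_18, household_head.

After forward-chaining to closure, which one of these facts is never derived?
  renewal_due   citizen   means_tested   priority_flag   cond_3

cond_3

Round 1 — (iv), (v), (vi), (x), derive resident, income_below_cap, citizen, means_tested.
Round 2 — (viii), (xiii), derive enrolled_program, priority_flag.
Round 3 — (xii), derive tax_filed.
Round 4 — (xi), (xv), derive notify_finance, adult_resident.
Round 5 — (vii), derive renewal_due.
Derived: renewal_due (round 5), means_tested (round 1), priority_flag (round 2), citizen (round 1). cond_3 never appears in any round.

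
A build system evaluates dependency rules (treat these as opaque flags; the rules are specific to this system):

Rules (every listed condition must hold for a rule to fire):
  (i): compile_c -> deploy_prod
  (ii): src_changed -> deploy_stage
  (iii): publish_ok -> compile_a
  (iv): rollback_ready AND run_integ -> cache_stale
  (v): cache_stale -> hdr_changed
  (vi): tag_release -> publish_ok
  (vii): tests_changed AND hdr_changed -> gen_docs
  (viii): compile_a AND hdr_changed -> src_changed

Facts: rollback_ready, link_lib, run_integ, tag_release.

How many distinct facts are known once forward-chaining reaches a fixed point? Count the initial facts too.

Round 1 fires (iv), (vi), giving cache_stale, publish_ok.
Round 2 fires (iii), (v), giving compile_a, hdr_changed.
Round 3 fires (viii), giving src_changed.
Round 4 fires (ii), giving deploy_stage.
Closure: {cache_stale, compile_a, deploy_stage, hdr_changed, link_lib, publish_ok, rollback_ready, run_integ, src_changed, tag_release} — 10 facts.

10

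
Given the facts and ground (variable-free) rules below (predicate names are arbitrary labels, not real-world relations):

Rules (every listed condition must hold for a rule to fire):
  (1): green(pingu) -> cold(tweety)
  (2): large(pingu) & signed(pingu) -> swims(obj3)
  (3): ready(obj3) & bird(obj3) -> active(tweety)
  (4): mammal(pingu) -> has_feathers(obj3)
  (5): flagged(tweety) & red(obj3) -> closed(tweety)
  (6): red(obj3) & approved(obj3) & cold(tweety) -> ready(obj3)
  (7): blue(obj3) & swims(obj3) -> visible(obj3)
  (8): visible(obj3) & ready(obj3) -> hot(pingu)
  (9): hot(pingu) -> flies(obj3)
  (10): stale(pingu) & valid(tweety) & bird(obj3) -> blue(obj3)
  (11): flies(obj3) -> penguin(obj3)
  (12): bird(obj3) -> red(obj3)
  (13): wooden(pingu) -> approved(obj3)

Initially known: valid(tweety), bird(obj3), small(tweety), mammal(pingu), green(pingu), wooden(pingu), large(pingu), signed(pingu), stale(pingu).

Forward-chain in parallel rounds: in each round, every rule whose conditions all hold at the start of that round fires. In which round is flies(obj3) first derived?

Round 1: (1) [green(pingu) -> cold(tweety)]; (2) [large(pingu) & signed(pingu) -> swims(obj3)]; (4) [mammal(pingu) -> has_feathers(obj3)]; (10) [stale(pingu) & valid(tweety) & bird(obj3) -> blue(obj3)]; (12) [bird(obj3) -> red(obj3)]; (13) [wooden(pingu) -> approved(obj3)]. Adds cold(tweety), swims(obj3), has_feathers(obj3), blue(obj3), red(obj3), approved(obj3).
Round 2: (6) [red(obj3) & approved(obj3) & cold(tweety) -> ready(obj3)]; (7) [blue(obj3) & swims(obj3) -> visible(obj3)]. Adds ready(obj3), visible(obj3).
Round 3: (3) [ready(obj3) & bird(obj3) -> active(tweety)]; (8) [visible(obj3) & ready(obj3) -> hot(pingu)]. Adds active(tweety), hot(pingu).
Round 4: (9) [hot(pingu) -> flies(obj3)]. Adds flies(obj3).
flies(obj3) first appears in round 4.

4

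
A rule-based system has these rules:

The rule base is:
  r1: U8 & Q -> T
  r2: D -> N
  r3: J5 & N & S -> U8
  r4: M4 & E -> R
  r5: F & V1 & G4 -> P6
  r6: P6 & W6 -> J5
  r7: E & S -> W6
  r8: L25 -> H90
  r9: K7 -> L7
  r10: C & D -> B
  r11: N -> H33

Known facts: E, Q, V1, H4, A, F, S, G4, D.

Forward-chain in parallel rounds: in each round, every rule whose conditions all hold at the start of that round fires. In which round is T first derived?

Round 1: r2 [D -> N]; r5 [F & V1 & G4 -> P6]; r7 [E & S -> W6]. Adds N, P6, W6.
Round 2: r6 [P6 & W6 -> J5]; r11 [N -> H33]. Adds J5, H33.
Round 3: r3 [J5 & N & S -> U8]. Adds U8.
Round 4: r1 [U8 & Q -> T]. Adds T.
T first appears in round 4.

4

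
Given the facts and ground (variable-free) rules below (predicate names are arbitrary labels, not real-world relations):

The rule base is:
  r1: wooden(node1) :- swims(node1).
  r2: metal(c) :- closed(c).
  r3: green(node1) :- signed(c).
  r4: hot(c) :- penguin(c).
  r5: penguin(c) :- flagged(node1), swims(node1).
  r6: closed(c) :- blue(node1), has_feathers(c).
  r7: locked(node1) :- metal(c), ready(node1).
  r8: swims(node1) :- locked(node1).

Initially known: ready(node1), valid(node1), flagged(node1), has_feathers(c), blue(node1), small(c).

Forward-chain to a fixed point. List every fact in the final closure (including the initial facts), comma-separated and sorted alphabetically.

blue(node1), closed(c), flagged(node1), has_feathers(c), hot(c), locked(node1), metal(c), penguin(c), ready(node1), small(c), swims(node1), valid(node1), wooden(node1)

[1] r6 [closed(c) :- blue(node1), has_feathers(c).]. ⇒ new: closed(c).
[2] r2 [metal(c) :- closed(c).]. ⇒ new: metal(c).
[3] r7 [locked(node1) :- metal(c), ready(node1).]. ⇒ new: locked(node1).
[4] r8 [swims(node1) :- locked(node1).]. ⇒ new: swims(node1).
[5] r1 [wooden(node1) :- swims(node1).]; r5 [penguin(c) :- flagged(node1), swims(node1).]. ⇒ new: wooden(node1), penguin(c).
[6] r4 [hot(c) :- penguin(c).]. ⇒ new: hot(c).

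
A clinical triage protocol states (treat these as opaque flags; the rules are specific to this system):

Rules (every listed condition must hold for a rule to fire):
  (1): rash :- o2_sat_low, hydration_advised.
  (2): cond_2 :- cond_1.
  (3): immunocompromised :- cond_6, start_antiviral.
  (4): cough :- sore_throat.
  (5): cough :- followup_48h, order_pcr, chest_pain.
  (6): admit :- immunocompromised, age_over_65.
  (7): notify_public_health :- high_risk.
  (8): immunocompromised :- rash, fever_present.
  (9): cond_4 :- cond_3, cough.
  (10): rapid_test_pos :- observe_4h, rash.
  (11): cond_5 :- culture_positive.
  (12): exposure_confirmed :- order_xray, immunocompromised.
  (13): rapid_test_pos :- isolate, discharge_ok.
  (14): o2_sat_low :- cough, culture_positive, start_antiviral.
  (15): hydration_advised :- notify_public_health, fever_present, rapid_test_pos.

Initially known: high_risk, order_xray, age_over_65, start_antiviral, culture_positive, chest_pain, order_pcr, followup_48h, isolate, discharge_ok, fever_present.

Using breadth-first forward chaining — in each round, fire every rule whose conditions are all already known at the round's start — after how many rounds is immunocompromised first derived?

4

Round 1 — (5), (7), (11), (13), derive cough, notify_public_health, cond_5, rapid_test_pos.
Round 2 — (14), (15), derive o2_sat_low, hydration_advised.
Round 3 — (1), derive rash.
Round 4 — (8), derive immunocompromised.
immunocompromised first appears in round 4.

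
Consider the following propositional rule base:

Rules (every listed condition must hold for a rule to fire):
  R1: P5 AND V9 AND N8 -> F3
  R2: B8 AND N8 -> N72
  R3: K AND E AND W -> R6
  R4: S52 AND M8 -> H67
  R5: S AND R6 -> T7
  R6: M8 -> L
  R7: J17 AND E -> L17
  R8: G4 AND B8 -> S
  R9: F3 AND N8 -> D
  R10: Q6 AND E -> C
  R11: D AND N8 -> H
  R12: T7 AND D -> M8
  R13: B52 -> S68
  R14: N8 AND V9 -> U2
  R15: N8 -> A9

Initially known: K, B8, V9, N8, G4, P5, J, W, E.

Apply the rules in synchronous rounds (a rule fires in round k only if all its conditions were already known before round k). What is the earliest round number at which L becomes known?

Round 1: R1 [P5 AND V9 AND N8 -> F3]; R2 [B8 AND N8 -> N72]; R3 [K AND E AND W -> R6]; R8 [G4 AND B8 -> S]; R14 [N8 AND V9 -> U2]; R15 [N8 -> A9]. Adds F3, N72, R6, S, U2, A9.
Round 2: R5 [S AND R6 -> T7]; R9 [F3 AND N8 -> D]. Adds T7, D.
Round 3: R11 [D AND N8 -> H]; R12 [T7 AND D -> M8]. Adds H, M8.
Round 4: R6 [M8 -> L]. Adds L.
L first appears in round 4.

4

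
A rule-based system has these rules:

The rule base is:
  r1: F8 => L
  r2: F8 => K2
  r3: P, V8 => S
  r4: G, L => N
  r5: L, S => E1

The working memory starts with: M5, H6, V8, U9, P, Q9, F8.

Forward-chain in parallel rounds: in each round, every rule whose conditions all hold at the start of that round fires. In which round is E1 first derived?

Round 1: r1 [F8 => L]; r2 [F8 => K2]; r3 [P, V8 => S]. New: L, K2, S.
Round 2: r5 [L, S => E1]. New: E1.
E1 first appears in round 2.

2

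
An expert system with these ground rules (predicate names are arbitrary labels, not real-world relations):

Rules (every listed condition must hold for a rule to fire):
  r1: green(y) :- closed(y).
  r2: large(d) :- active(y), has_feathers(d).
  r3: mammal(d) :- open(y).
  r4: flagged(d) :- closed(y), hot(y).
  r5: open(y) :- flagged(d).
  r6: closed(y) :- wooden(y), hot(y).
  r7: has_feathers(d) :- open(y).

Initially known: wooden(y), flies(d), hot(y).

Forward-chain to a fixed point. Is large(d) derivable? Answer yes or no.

no

Round 1: r6 [closed(y) :- wooden(y), hot(y).]. Adds closed(y).
Round 2: r1 [green(y) :- closed(y).]; r4 [flagged(d) :- closed(y), hot(y).]. Adds green(y), flagged(d).
Round 3: r5 [open(y) :- flagged(d).]. Adds open(y).
Round 4: r3 [mammal(d) :- open(y).]; r7 [has_feathers(d) :- open(y).]. Adds mammal(d), has_feathers(d).
Fixed point reached. large(d) is concluded only by r2; r2 needs active(y) (never derived).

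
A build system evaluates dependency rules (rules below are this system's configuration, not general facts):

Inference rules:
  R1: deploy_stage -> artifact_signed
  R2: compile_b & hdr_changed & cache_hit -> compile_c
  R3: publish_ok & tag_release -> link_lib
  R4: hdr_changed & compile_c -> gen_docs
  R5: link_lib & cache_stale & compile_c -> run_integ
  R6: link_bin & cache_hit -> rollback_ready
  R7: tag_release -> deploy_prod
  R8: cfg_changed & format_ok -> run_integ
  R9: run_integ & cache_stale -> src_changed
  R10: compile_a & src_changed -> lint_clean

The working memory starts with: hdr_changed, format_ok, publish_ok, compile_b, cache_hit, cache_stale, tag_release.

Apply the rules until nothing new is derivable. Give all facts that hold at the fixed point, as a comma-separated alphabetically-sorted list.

Round 1 fires R2, R3, R7, giving compile_c, link_lib, deploy_prod.
Round 2 fires R4, R5, giving gen_docs, run_integ.
Round 3 fires R9, giving src_changed.

cache_hit, cache_stale, compile_b, compile_c, deploy_prod, format_ok, gen_docs, hdr_changed, link_lib, publish_ok, run_integ, src_changed, tag_release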